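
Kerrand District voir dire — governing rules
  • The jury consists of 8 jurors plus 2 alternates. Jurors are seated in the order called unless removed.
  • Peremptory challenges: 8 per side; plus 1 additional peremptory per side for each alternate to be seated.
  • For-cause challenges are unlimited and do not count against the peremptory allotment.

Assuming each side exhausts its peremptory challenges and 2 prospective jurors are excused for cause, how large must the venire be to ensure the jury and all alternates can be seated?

32

Seats to fill: 8 + 2 alternates = 10.
Peremptories: 8 + 1×2 = 10 per side × 2 sides = 20.
For-cause removals: 2.
Minimum venire: 10 + 20 + 2 = 32.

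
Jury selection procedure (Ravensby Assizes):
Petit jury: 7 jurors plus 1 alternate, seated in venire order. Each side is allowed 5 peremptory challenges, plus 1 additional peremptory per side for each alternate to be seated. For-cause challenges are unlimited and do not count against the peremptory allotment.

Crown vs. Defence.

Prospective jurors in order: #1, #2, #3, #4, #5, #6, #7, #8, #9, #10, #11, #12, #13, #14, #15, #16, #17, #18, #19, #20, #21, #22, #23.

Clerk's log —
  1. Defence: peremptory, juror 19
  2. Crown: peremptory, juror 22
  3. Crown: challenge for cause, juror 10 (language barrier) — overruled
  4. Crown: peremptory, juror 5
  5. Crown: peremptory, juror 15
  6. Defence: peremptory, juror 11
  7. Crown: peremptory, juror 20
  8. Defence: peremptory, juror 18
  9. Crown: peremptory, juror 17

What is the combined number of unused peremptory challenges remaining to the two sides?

Crown allotment: 5 base + 1 × 1 alternate = 6. Defence allotment: 5 base + 1 × 1 alternate = 6.
Crown peremptories used: #22, #5, #15, #20, #17 — 5 (the for-cause on #10 doesn't count).
Defence peremptories used: #19, #11, #18 — 3.
Remaining: (6 − 5) + (6 − 3) = 4.

4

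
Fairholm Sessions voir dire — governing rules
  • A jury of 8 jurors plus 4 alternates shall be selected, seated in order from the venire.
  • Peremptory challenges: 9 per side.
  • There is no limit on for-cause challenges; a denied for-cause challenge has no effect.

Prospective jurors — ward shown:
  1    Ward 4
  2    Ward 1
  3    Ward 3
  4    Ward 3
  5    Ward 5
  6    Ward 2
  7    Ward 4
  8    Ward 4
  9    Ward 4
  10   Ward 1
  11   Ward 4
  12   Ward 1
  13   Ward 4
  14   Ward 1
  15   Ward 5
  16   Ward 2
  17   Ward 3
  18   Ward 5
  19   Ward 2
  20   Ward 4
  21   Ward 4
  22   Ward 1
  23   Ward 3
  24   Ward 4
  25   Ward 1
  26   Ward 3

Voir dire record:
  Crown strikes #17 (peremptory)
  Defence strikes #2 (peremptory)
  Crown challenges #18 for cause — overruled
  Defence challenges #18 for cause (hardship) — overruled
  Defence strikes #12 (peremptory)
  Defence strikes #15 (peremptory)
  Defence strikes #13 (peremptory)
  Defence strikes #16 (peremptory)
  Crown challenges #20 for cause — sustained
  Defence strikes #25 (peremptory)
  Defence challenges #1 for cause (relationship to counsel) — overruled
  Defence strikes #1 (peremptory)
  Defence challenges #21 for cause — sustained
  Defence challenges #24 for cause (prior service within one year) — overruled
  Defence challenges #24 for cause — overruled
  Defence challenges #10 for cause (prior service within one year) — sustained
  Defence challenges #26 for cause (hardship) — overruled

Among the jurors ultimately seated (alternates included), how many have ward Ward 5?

2

Removed: #1, #2, #10, #12, #13, #15, #16, #17, #20, #21, #25.
Seated (12 incl. alternates): #3, #4, #5, #6, #7, #8, #9, #11, #14, #18, #19, #22.
Of those, in Ward 5: #5, #18 → 2.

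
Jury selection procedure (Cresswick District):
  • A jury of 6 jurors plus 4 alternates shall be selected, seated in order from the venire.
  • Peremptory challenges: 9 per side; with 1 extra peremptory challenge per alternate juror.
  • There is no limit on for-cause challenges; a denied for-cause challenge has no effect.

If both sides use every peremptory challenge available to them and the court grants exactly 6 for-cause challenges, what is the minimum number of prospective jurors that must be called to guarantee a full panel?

42

Seats to fill: 6 + 4 alternates = 10.
Peremptories: 9 + 1×4 = 13 per side × 2 sides = 26.
For-cause removals: 6.
Minimum venire: 10 + 26 + 6 = 42.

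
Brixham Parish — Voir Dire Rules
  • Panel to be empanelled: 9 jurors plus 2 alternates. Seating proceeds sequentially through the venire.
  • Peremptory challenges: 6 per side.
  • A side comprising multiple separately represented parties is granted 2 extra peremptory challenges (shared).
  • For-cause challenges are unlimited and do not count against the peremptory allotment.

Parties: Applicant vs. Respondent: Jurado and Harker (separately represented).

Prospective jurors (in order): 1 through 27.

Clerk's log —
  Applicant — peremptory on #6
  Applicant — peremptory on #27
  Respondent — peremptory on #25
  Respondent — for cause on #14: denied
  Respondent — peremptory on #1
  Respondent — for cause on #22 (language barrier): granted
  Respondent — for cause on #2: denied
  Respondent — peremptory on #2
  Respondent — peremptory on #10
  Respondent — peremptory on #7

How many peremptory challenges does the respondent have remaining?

Respondent allotment: 6 base + 2 multi-party = 8.
Respondent peremptories used: #25, #1, #2, #10, #7 — 5 (for-cause on #14, #22, #2 don't count).
Remaining: 8 − 5 = 3.

3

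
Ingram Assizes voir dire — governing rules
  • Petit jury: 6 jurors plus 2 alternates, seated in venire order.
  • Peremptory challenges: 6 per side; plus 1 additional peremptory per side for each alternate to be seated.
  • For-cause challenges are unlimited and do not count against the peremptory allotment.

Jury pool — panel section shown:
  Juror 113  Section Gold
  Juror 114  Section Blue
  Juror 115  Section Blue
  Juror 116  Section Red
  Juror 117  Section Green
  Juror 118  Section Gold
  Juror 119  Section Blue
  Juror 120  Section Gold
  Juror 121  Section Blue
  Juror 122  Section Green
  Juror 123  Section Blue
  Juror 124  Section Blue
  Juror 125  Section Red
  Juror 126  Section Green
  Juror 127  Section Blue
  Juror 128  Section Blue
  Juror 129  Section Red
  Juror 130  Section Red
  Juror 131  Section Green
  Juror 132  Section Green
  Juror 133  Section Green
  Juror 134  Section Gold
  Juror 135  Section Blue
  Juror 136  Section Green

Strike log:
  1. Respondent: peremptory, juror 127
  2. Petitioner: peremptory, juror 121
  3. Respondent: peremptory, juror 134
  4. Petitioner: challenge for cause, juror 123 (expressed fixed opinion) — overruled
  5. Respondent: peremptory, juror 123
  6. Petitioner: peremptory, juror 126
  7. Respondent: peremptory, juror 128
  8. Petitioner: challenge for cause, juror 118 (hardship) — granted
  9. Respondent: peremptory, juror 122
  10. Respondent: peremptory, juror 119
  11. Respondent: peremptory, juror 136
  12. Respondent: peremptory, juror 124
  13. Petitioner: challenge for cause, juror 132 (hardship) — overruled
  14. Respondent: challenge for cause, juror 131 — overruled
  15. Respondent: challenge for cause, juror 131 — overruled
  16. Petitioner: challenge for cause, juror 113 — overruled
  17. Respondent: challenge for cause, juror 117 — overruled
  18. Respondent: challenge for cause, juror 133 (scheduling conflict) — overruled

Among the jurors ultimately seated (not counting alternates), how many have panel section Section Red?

Removed: #118, #119, #121, #122, #123, #124, #126, #127, #128, #134, #136.
Seated jurors 1–6: #113, #114, #115, #116, #117, #120 (alternates #125, #129 not counted).
Of those, in Section Red: #116 → 1.

1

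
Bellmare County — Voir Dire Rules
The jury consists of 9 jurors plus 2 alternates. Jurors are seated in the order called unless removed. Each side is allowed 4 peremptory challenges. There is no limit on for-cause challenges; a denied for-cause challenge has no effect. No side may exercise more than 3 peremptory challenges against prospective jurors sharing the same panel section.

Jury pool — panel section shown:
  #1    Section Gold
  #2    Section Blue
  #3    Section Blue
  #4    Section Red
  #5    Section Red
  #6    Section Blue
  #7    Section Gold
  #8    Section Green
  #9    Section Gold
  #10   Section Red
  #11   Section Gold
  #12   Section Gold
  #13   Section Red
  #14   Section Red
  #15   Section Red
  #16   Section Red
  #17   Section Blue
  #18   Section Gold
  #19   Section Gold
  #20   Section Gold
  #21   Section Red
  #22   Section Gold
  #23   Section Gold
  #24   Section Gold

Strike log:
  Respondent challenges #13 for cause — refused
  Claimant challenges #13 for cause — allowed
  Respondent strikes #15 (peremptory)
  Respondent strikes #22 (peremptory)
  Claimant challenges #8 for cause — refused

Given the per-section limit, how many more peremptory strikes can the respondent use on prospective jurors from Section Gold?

Respondent peremptories so far: #15, #22 — 2 of 4 used, 2 left overall.
Against Section Gold: #22 — 1 used; per-section cap 3 leaves 2.
Binding limit: min(2, 2) = 2.

2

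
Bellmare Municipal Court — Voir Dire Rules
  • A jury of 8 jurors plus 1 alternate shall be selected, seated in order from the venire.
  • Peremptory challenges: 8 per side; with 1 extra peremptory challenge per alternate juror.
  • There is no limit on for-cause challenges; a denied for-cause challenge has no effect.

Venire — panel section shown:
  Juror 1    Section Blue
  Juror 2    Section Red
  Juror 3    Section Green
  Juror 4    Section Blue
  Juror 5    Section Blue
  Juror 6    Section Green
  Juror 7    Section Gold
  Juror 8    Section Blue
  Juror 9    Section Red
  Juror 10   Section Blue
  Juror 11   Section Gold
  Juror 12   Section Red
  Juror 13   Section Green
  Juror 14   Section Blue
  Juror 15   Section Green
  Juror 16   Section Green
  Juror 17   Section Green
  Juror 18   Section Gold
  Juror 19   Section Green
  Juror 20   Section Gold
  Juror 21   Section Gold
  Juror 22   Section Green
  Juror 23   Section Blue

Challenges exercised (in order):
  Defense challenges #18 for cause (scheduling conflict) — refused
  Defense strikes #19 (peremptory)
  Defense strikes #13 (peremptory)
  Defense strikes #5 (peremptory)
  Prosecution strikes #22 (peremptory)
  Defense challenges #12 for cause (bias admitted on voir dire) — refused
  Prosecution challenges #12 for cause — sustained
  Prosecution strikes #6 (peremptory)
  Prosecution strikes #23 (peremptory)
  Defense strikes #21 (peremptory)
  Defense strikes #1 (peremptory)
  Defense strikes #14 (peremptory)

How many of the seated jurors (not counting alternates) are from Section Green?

Removed: #1, #5, #6, #12, #13, #14, #19, #21, #22, #23.
Seated jurors 1–8: #2, #3, #4, #7, #8, #9, #10, #11 (alternates #15 not counted).
Of those, in Section Green: #3 → 1.

1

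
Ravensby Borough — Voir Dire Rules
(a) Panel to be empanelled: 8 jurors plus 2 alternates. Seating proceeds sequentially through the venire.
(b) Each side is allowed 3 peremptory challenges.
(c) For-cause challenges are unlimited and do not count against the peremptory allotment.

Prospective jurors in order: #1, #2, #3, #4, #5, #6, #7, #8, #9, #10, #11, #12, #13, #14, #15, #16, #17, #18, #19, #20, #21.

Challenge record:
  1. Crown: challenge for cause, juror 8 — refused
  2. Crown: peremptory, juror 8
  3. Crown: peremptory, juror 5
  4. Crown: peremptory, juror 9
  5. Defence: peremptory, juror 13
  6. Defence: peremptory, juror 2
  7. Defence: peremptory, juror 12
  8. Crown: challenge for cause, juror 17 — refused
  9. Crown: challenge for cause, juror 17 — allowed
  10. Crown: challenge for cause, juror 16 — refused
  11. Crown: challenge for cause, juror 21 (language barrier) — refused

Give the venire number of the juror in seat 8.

Removed: #2, #5, #8, #9, #12, #13, #17. (#16, #21 stay — for-cause denied.)
Seating in order: seats 1–8 → #1, #3, #4, #6, #7, #10, #11, #14; alternates → #15, #16.
So seat 8 is #14.

14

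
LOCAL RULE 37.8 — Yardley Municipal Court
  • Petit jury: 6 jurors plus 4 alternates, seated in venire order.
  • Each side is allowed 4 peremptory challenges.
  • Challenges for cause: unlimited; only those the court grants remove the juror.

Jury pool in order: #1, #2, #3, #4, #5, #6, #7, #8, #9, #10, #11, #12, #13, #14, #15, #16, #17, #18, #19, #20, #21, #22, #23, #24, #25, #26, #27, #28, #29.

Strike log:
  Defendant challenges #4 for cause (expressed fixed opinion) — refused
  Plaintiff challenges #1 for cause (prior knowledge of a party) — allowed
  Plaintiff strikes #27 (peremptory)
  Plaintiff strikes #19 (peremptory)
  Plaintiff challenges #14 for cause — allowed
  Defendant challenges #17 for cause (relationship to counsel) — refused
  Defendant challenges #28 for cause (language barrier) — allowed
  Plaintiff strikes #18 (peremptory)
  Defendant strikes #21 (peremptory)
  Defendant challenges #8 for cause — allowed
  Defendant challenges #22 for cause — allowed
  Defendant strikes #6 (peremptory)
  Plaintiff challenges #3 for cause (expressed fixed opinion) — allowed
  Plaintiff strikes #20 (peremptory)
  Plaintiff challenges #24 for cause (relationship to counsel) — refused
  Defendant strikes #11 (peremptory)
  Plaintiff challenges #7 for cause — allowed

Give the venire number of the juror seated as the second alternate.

15

Removed: #1, #3, #6, #7, #8, #11, #14, #18, #19, #20, #21, #22, #27, #28. (#4, #17, #24 stay — for-cause denied.)
Filling seats in venire order through position 8: #2, #4, #5, #9, #10, #12, #13, #15.
So alternate 2 is #15.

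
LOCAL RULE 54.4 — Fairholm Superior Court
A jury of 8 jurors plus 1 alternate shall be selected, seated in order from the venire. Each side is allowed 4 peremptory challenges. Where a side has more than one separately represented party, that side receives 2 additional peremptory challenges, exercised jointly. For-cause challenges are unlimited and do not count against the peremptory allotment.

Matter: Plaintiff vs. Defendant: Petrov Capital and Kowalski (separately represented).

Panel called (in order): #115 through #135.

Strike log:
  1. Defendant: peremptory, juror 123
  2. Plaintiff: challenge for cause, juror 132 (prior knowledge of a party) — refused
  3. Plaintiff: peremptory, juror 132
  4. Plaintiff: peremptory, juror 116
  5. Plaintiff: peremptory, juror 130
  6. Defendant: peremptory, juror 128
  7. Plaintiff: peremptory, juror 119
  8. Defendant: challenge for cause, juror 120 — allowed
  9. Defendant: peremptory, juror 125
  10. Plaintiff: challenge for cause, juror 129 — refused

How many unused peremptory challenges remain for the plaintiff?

0

Plaintiff allotment: 4.
Plaintiff peremptories used: #132, #116, #130, #119 — 4 (for-cause on #132, #129 don't count).
Remaining: 4 − 4 = 0.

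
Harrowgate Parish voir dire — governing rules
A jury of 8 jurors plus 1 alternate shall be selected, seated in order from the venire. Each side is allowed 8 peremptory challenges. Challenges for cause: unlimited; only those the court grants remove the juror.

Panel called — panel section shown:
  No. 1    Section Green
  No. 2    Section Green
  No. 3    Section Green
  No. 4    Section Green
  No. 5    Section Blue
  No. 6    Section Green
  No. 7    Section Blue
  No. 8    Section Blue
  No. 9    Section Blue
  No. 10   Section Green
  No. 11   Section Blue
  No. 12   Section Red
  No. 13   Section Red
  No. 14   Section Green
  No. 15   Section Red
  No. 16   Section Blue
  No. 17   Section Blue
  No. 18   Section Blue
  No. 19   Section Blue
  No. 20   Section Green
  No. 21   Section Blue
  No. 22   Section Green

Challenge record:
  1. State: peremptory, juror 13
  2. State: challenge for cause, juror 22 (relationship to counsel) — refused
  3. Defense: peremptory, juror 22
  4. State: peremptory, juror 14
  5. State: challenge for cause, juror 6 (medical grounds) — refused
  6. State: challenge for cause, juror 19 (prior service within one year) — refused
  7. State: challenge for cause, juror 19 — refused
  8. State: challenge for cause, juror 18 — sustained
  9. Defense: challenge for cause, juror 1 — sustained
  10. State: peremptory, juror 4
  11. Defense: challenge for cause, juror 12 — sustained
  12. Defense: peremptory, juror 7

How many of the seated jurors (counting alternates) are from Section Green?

4

Removed: #1, #4, #7, #12, #13, #14, #18, #22.
Seated (9 incl. alternates): #2, #3, #5, #6, #8, #9, #10, #11, #15.
Of those, in Section Green: #2, #3, #6, #10 → 4.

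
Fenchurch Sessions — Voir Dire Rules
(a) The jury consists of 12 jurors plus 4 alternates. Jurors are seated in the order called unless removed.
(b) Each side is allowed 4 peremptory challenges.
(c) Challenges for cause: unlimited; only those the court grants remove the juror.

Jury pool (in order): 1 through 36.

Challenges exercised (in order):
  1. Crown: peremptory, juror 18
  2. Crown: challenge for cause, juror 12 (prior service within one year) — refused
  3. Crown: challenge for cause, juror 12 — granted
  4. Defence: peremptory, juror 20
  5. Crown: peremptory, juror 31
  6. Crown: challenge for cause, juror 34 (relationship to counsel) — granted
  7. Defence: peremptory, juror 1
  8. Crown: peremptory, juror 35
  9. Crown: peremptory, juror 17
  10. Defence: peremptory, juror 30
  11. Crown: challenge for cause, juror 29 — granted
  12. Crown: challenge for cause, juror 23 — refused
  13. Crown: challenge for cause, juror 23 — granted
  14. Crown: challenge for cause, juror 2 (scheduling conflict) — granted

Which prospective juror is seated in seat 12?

Removed: #1, #2, #12, #17, #18, #20, #23, #29, #30, #31, #34, #35.
Seating in order: seats 1–12 → #3, #4, #5, #6, #7, #8, #9, #10, #11, #13, #14, #15; alternates → #16, #19, #21, #22.
So seat 12 is #15.

15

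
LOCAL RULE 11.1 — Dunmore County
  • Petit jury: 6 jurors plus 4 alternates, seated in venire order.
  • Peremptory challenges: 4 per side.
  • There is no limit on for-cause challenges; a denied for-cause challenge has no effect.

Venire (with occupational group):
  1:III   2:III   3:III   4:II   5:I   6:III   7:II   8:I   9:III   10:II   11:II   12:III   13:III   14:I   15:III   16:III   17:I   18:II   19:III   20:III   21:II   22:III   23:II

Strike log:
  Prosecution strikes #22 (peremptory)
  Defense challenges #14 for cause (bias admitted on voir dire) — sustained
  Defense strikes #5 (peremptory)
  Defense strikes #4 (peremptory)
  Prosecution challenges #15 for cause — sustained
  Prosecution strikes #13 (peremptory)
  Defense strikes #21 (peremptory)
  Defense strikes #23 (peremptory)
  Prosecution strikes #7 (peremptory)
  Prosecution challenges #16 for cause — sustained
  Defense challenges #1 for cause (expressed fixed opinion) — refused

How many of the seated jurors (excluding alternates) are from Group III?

5

Removed: #4, #5, #7, #13, #14, #15, #16, #21, #22, #23.
Seated jurors 1–6: #1, #2, #3, #6, #8, #9 (alternates #10, #11, #12, #17 not counted).
Of those, in Group III: #1, #2, #3, #6, #9 → 5.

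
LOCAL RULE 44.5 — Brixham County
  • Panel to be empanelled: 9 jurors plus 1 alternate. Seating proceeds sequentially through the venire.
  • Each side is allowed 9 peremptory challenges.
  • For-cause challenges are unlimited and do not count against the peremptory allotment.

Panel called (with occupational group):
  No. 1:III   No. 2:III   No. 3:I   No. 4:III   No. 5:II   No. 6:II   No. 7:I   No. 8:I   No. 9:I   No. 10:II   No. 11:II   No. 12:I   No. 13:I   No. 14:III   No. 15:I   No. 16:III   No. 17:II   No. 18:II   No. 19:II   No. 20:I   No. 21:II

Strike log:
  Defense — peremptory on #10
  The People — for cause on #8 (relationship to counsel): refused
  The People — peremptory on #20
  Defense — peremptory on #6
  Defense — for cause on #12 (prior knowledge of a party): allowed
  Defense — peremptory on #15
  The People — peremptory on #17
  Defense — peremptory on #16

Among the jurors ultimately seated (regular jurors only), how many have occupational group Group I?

Removed: #6, #10, #12, #15, #16, #17, #20.
Seated jurors 1–9: #1, #2, #3, #4, #5, #7, #8, #9, #11 (alternates #13 not counted).
Of those, in Group I: #3, #7, #8, #9 → 4.

4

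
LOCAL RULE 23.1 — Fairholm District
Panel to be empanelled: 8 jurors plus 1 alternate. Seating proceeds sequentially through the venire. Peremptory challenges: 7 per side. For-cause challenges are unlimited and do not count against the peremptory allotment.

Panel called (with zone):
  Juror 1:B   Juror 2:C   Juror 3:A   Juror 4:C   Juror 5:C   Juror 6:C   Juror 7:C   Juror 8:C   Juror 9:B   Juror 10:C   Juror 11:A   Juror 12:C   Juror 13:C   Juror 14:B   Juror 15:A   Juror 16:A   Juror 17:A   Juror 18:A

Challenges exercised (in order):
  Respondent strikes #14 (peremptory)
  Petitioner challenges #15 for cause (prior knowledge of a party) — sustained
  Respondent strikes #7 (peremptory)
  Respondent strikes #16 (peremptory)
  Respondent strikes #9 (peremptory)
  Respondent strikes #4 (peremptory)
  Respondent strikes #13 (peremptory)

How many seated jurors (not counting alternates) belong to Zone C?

Removed: #4, #7, #9, #13, #14, #15, #16.
Seated jurors 1–8: #1, #2, #3, #5, #6, #8, #10, #11 (alternates #12 not counted).
Of those, in Zone C: #2, #5, #6, #8, #10 → 5.

5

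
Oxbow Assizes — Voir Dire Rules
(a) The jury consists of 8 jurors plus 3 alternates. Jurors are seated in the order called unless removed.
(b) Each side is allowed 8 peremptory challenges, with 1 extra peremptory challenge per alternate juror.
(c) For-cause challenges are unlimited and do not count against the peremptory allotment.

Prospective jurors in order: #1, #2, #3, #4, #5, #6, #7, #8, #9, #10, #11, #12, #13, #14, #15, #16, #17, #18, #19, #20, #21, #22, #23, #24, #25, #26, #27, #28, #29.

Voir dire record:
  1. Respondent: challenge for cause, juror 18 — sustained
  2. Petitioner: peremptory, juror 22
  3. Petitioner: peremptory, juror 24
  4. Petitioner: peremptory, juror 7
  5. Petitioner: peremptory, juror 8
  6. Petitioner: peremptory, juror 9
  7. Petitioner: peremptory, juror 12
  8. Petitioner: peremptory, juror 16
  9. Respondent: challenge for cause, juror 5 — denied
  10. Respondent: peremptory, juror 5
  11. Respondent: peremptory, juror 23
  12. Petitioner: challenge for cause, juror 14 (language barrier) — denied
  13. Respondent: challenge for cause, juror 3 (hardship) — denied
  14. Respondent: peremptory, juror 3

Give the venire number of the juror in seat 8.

Removed: #3, #5, #7, #8, #9, #12, #16, #18, #22, #23, #24. (#14 stays — for-cause denied.)
Seating in order: seats 1–8 → #1, #2, #4, #6, #10, #11, #13, #14; alternates → #15, #17, #19.
So seat 8 is #14.

14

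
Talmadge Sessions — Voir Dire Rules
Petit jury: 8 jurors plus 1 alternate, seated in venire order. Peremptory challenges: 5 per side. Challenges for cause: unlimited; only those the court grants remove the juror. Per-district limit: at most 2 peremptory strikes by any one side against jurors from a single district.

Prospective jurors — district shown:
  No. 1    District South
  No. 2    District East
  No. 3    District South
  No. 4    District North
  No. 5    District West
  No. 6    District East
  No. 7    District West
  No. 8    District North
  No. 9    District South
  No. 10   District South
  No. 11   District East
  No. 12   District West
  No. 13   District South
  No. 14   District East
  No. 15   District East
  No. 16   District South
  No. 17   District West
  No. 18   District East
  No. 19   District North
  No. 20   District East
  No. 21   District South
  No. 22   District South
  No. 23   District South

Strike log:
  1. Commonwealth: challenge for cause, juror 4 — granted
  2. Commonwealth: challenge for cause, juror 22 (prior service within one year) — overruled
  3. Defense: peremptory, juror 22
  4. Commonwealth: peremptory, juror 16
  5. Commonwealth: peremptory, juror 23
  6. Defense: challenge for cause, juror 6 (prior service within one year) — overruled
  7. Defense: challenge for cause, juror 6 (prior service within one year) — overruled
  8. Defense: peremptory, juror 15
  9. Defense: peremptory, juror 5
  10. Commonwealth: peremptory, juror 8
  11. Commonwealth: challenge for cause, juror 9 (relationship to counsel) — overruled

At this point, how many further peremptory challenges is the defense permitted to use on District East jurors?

1

Defense peremptories so far: #22, #15, #5 — 3 of 5 used, 2 left overall.
Against District East: #15 — 1 used; per-district cap 2 leaves 1.
Binding limit: min(2, 1) = 1.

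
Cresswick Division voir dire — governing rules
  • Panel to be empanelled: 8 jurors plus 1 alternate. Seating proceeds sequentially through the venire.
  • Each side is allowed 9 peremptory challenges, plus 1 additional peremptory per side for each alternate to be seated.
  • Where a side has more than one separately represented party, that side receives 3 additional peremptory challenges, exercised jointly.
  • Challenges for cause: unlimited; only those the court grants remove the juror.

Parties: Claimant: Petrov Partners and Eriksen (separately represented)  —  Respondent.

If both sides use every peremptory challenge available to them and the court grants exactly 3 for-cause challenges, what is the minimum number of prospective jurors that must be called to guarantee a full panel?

35

Seats to fill: 8 + 1 alternates = 9.
Peremptories — Claimant: 9 + 1×1 + 3 = 13; Respondent: 9 + 1×1 = 10; total 23.
For-cause removals: 3.
Minimum venire: 9 + 23 + 3 = 35.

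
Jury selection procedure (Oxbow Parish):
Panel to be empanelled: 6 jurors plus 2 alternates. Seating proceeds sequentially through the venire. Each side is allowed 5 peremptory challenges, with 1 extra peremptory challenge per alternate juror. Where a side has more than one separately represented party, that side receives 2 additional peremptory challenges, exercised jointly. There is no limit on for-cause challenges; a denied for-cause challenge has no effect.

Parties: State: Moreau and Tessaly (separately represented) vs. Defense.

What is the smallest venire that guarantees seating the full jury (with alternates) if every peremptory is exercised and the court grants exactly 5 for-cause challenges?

29

Seats to fill: 6 + 2 alternates = 8.
Peremptories — State: 5 + 1×2 + 2 = 9; Defense: 5 + 1×2 = 7; total 16.
For-cause removals: 5.
Minimum venire: 8 + 16 + 5 = 29.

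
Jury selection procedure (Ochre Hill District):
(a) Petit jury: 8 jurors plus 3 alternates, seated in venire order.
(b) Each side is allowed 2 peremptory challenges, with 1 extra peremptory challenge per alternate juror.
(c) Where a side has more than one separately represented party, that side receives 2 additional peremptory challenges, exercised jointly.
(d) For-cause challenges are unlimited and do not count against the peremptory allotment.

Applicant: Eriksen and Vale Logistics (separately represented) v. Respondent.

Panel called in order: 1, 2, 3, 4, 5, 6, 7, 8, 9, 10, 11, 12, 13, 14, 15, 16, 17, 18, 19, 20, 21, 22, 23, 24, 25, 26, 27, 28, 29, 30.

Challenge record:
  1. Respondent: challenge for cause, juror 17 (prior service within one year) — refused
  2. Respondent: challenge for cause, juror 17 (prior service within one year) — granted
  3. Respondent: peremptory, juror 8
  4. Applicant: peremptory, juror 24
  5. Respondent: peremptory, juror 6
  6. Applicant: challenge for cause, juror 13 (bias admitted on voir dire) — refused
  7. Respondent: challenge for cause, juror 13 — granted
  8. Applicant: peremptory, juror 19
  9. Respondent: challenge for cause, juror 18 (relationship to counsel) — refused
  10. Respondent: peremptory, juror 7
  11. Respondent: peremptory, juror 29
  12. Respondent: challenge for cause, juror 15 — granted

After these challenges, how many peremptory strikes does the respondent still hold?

1

Respondent allotment: 2 base + 1 × 3 alternates = 5.
Respondent peremptories used: #8, #6, #7, #29 — 4 (for-cause on #17, #17, #13, #18, #15 don't count).
Remaining: 5 − 4 = 1.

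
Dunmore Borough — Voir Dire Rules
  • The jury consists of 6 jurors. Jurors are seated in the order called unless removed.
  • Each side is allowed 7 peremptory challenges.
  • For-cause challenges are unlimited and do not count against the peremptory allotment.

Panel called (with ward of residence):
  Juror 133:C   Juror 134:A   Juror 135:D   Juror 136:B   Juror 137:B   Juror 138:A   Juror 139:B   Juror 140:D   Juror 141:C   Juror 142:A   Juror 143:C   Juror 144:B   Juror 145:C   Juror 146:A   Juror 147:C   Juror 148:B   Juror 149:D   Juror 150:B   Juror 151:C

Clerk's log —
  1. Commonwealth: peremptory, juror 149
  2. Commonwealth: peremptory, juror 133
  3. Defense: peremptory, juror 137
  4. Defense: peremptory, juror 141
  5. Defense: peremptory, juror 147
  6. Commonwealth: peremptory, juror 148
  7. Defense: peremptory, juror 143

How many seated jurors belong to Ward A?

Removed: #133, #137, #141, #143, #147, #148, #149.
Seated jurors 1–6: #134, #135, #136, #138, #139, #140.
Of those, in Ward A: #134, #138 → 2.

2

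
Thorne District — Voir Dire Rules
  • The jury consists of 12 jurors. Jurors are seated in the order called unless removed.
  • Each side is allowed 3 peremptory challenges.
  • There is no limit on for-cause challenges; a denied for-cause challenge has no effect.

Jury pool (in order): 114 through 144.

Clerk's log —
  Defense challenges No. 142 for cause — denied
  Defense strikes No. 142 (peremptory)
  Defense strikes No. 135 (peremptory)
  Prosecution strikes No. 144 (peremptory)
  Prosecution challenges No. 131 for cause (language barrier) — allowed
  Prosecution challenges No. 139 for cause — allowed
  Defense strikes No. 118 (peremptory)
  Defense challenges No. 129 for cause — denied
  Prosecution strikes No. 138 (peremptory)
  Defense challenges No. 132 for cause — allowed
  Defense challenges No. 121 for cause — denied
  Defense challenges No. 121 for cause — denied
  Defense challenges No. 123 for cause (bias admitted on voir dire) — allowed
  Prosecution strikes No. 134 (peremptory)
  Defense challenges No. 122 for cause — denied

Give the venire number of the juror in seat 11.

126

Removed: #118, #123, #131, #132, #134, #135, #138, #139, #142, #144. (#121, #122, #129 stay — for-cause denied.)
Seating in order: seats 1–12 → #114, #115, #116, #117, #119, #120, #121, #122, #124, #125, #126, #127.
So seat 11 is #126.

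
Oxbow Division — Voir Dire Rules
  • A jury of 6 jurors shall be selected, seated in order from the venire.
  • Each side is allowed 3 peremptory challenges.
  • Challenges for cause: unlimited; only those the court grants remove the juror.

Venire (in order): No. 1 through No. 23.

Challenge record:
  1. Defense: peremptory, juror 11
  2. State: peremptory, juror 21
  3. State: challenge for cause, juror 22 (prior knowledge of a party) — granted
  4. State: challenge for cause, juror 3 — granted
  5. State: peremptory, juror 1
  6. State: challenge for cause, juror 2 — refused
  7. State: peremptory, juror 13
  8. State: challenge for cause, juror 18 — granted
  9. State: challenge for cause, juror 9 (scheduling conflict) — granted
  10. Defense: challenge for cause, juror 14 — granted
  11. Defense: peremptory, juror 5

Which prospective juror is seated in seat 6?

Removed: #1, #3, #5, #9, #11, #13, #14, #18, #21, #22. (#2 stays — for-cause denied.)
Seating in order: seats 1–6 → #2, #4, #6, #7, #8, #10.
So seat 6 is #10.

10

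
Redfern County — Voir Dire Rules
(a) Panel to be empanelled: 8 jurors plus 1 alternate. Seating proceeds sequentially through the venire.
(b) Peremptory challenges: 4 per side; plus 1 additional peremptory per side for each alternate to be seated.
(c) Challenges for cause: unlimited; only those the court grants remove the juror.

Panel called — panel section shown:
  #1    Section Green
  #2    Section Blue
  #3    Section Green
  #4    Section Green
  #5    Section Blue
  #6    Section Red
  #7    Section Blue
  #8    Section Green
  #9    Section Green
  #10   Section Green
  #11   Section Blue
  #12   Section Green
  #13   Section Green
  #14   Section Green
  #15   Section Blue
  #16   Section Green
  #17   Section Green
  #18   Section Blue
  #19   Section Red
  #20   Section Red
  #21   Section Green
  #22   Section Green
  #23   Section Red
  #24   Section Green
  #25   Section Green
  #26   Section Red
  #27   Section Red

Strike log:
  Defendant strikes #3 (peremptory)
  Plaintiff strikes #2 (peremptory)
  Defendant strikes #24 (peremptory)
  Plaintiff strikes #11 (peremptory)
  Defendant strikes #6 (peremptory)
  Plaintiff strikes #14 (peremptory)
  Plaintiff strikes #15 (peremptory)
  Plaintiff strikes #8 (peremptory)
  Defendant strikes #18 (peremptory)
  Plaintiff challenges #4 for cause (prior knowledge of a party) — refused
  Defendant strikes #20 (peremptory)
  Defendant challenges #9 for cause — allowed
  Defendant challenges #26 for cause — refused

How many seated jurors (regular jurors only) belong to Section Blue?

2

Removed: #2, #3, #6, #8, #9, #11, #14, #15, #18, #20, #24.
Seated jurors 1–8: #1, #4, #5, #7, #10, #12, #13, #16 (alternates #17 not counted).
Of those, in Section Blue: #5, #7 → 2.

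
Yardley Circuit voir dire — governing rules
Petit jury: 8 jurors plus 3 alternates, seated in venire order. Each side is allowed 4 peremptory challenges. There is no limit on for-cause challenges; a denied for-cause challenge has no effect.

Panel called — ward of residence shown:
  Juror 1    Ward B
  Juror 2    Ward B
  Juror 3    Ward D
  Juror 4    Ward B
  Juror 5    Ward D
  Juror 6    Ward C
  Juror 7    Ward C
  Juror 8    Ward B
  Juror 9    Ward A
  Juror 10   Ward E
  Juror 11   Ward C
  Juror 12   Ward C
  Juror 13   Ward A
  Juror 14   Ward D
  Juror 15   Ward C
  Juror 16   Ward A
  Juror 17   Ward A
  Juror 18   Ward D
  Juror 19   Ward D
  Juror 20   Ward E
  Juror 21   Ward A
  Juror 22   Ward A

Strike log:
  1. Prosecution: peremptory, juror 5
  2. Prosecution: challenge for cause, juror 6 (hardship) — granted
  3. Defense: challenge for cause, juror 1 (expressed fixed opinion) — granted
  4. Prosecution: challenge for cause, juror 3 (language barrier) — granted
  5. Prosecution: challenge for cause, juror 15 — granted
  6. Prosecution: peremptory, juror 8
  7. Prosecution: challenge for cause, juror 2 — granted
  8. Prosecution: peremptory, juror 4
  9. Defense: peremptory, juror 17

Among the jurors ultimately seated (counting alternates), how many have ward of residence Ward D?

3

Removed: #1, #2, #3, #4, #5, #6, #8, #15, #17.
Seated (11 incl. alternates): #7, #9, #10, #11, #12, #13, #14, #16, #18, #19, #20.
Of those, in Ward D: #14, #18, #19 → 3.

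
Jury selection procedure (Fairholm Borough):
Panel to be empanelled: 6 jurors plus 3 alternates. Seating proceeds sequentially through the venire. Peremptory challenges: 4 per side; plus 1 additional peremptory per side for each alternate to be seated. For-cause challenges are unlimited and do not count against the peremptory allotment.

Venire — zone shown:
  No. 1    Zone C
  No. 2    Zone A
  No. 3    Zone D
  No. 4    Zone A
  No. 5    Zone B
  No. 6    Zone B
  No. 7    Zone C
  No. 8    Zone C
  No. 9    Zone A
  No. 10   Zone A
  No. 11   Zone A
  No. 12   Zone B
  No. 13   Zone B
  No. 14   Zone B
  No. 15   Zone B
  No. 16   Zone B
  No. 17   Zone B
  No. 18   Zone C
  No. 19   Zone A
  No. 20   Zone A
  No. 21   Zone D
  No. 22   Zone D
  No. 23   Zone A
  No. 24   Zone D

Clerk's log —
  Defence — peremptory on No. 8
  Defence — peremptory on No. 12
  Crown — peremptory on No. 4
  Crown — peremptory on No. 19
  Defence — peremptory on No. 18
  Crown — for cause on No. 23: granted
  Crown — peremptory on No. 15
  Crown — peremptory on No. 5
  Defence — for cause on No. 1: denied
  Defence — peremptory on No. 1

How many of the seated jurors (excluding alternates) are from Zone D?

1

Removed: #1, #4, #5, #8, #12, #15, #18, #19, #23.
Seated jurors 1–6: #2, #3, #6, #7, #9, #10 (alternates #11, #13, #14 not counted).
Of those, in Zone D: #3 → 1.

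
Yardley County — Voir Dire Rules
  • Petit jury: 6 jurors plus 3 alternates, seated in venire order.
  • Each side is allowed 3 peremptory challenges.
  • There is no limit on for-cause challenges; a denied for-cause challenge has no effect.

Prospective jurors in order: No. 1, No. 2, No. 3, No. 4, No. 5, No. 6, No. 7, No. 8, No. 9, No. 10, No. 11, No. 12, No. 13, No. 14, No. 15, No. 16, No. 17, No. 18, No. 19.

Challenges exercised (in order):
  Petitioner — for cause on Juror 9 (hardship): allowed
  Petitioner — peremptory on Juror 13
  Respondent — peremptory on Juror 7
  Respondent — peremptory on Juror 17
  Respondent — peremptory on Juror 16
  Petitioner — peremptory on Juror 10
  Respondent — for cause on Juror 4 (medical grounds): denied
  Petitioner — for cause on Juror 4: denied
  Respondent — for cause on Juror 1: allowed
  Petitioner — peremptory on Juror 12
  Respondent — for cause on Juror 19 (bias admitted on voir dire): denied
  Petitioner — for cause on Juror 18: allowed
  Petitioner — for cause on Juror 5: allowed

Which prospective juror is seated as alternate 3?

19

Removed: #1, #5, #7, #9, #10, #12, #13, #16, #17, #18. (#4, #19 stay — for-cause denied.)
Seating in order: seats 1–6 → #2, #3, #4, #6, #8, #11; alternates → #14, #15, #19.
So alternate 3 is #19.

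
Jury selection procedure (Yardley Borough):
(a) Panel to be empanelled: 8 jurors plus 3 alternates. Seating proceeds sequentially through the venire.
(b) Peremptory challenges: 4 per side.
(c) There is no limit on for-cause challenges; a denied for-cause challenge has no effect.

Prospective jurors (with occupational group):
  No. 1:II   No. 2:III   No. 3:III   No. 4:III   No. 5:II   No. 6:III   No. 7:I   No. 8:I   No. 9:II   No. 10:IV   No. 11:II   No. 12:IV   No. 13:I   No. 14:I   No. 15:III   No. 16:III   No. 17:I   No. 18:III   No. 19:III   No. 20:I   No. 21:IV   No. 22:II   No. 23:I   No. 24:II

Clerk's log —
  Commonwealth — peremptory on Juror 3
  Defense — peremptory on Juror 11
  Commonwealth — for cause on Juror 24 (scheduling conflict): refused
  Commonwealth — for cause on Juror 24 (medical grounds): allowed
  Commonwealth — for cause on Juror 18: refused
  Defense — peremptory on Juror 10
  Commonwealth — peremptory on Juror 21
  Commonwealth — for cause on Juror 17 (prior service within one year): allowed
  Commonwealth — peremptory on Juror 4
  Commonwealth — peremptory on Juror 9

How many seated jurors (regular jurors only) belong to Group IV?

Removed: #3, #4, #9, #10, #11, #17, #21, #24.
Seated jurors 1–8: #1, #2, #5, #6, #7, #8, #12, #13 (alternates #14, #15, #16 not counted).
Of those, in Group IV: #12 → 1.

1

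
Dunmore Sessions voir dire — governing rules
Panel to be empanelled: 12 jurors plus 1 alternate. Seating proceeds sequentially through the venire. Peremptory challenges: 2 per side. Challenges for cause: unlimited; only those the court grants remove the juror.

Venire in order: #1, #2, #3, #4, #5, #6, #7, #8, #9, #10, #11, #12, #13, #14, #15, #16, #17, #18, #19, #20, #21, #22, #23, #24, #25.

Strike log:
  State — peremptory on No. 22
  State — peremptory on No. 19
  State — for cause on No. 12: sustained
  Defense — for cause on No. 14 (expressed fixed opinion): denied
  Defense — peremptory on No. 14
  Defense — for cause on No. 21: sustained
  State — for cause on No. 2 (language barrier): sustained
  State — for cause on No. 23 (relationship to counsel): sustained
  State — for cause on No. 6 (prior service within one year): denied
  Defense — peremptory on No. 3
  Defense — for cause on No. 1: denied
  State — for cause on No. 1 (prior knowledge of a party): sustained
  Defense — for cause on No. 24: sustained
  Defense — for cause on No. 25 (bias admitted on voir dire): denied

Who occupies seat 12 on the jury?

Removed: #1, #2, #3, #12, #14, #19, #21, #22, #23, #24. (#6, #25 stay — for-cause denied.)
Filling seats in venire order through position 12: #4, #5, #6, #7, #8, #9, #10, #11, #13, #15, #16, #17.
So seat 12 is #17.

17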